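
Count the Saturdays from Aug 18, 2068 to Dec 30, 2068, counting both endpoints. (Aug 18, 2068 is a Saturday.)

20

Aug 18, 2068 is a Saturday; the first Saturday on or after it is Aug 18, 2068.
From Aug 18, 2068 to Dec 30, 2068: 13 + 30 + 31 + 30 + 30 = 134 days (rest of Aug, Sep, Oct, Nov, Dec).
134 ÷ 7 = 19 full weeks with remainder 1, so 19 more Saturdays after the first → 20.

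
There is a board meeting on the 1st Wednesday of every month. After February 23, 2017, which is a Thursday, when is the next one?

March 1, 2017

February 2017 starts on a Wednesday, so its 1st Wednesday is February 1, 2017.
That is not after February 23, 2017, so look at March 2017.
March 2017 starts on a Wednesday, so its 1st Wednesday is March 1, 2017.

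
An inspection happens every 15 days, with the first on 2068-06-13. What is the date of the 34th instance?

2069-10-21

The 34th occurrence is 33 intervals after the first: 33 × 15 = 495 days after 2068-06-13.
June has 30 days — 17 days to the end of June leaves 478.
From end of June to end of 2068 is 184 days (294 left).
January has 31 days (263 left).
February has 28 days (235 left).
March has 31 days (204 left).
April has 30 days (174 left).
May has 31 days (143 left).
June has 30 days (113 left).
July has 31 days (82 left).
August has 31 days (51 left).
September has 30 days (21 left).
21 days into October → 2069-10-21.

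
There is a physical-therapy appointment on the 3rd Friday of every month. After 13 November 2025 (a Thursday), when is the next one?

21 November 2025

November 2025 starts on a Saturday; its first Friday is the 7th, so the 3rd Friday is the 21st — 21 November 2025.
21 November 2025 is after 13 November 2025, so that is the next one.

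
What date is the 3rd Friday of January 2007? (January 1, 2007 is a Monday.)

January 2007 begins on a Monday, so the first Friday is January 5 (4 days later).
The 3rd Friday is 2 weeks later: 5 + 14 = 19.

January 19, 2007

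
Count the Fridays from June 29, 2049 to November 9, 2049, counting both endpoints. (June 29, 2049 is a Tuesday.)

19

June 29, 2049 is a Tuesday; the first Friday on or after it is July 2, 2049 (3 days later).
From July 2, 2049 to November 9, 2049: 29 + 31 + 30 + 31 + 9 = 130 days (rest of July, August, September, October, November).
130 ÷ 7 = 18 full weeks with remainder 4, so 18 more Fridays after the first → 19.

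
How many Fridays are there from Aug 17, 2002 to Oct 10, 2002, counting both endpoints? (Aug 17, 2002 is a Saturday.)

Aug 17, 2002 is a Saturday; the first Friday on or after it is Aug 23, 2002 (6 days later).
From Aug 23, 2002 to Oct 10, 2002: 8 + 30 + 10 = 48 days (rest of Aug, Sep, Oct).
48 ÷ 7 = 6 full weeks with remainder 6, so 6 more Fridays after the first → 7.

7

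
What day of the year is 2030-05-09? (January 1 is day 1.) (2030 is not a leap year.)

Days in months before May: 31 + 28 + 31 + 30 = 120.
Plus 9 days into May → day 129.

129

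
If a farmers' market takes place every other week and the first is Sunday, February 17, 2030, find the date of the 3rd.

The 3rd occurrence is 2 intervals after the first: 2 × 14 = 28 days after February 17, 2030.
February has 28 days — 11 days to the end of February leaves 17.
17 days into March → March 17, 2030.

March 17, 2030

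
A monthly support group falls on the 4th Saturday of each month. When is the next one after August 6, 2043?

August 22, 2043

August 2043 starts on a Saturday; its first Saturday is the 1st, so the 4th Saturday is the 22nd — August 22, 2043.
August 22, 2043 is after August 6, 2043, so that is the next one.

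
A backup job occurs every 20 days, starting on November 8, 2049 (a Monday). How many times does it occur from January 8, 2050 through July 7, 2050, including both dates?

9

Occurrences land 20·i days after November 8, 2049 for i = 0, 1, 2, …
January 8, 2050 is 61 days after the start; 61 ÷ 20 = 3 remainder 1; since the remainder is 1, round up to i = 4. First occurrence in the window: #5 on January 27, 2050 (4×20 = 80 days in).
July 7, 2050 is 241 days after the start; 241 ÷ 20 = 12 remainder 1. Last occurrence in the window: #13 on July 6, 2050.
Occurrences #5 through #13: 9 in total.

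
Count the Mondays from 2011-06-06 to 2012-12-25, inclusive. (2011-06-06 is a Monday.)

82

2011-06-06 is a Monday; the first Monday on or after it is 2011-06-06.
From 2011-06-06 to 2012-12-25: 208 + 360 = 568 days (rest of 2011, to 2012-12-25 in 2012).
568 ÷ 7 = 81 full weeks with remainder 1, so 81 more Mondays after the first → 82.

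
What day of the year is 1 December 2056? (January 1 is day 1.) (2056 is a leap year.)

336

Days in months before December: 31 + 29 + 31 + 30 + 31 + 30 + 31 + 31 + 30 + 31 + 30 = 335.
Plus 1 day into December → day 336.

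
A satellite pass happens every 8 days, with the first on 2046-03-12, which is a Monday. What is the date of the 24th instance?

The 24th occurrence is 23 intervals after the first: 23 × 8 = 184 days after 2046-03-12.
March has 31 days — 19 days to the end of March leaves 165.
April has 30 days (135 left).
May has 31 days (104 left).
June has 30 days (74 left).
July has 31 days (43 left).
August has 31 days (12 left).
12 days into September → 2046-09-12.

2046-09-12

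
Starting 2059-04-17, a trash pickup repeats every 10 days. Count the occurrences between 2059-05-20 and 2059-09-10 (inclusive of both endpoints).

11

Occurrences land 10·i days after 2059-04-17 for i = 0, 1, 2, …
2059-05-20 is 33 days after the start; 33 ÷ 10 = 3 remainder 3; since the remainder is 3, round up to i = 4. First occurrence in the window: #5 on 2059-05-27 (4×10 = 40 days in).
2059-09-10 is 146 days after the start; 146 ÷ 10 = 14 remainder 6. Last occurrence in the window: #15 on 2059-09-04.
Occurrences #5 through #15: 11 in total.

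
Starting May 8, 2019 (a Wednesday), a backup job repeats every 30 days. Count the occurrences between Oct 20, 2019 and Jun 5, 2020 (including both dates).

Occurrences land 30·i days after May 8, 2019 for i = 0, 1, 2, …
Oct 20, 2019 is 165 days after the start; 165 ÷ 30 = 5 remainder 15; since the remainder is 15, round up to i = 6. First occurrence in the window: #7 on Nov 4, 2019 (6×30 = 180 days in).
Jun 5, 2020 is 394 days after the start; 394 ÷ 30 = 13 remainder 4. Last occurrence in the window: #14 on Jun 1, 2020.
Occurrences #7 through #14: 8 in total.

8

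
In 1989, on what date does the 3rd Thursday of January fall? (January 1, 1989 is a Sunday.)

January 19, 1989

January 1989 begins on a Sunday, so the first Thursday is January 5 (4 days later).
The 3rd Thursday is 2 weeks later: 5 + 14 = 19.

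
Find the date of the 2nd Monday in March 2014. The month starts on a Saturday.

March 2014 begins on a Saturday, so the first Monday is March 3 (2 days later).
The 2nd Monday is 1 weeks later: 3 + 7 = 10.

10 March 2014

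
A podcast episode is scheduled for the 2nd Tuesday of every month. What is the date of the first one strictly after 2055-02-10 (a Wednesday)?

2055-03-09

February 2055 starts on a Monday; its first Tuesday is the 2nd, so the 2nd Tuesday is the 9th — 2055-02-09.
That is not after 2055-02-10, so look at March 2055.
March 2055 starts on a Monday; its first Tuesday is the 2nd, so the 2nd Tuesday is the 9th — 2055-03-09.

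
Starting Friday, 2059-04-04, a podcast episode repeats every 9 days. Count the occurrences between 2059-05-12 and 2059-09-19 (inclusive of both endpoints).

14

Occurrences land 9·i days after 2059-04-04 for i = 0, 1, 2, …
2059-05-12 is 38 days after the start; 38 ÷ 9 = 4 remainder 2; since the remainder is 2, round up to i = 5. First occurrence in the window: #6 on 2059-05-19 (5×9 = 45 days in).
2059-09-19 is 168 days after the start; 168 ÷ 9 = 18 remainder 6. Last occurrence in the window: #19 on 2059-09-13.
Occurrences #6 through #19: 14 in total.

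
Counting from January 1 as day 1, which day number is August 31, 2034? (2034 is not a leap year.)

243

Days in months before August: 31 + 28 + 31 + 30 + 31 + 30 + 31 = 212.
Plus 31 days into August → day 243.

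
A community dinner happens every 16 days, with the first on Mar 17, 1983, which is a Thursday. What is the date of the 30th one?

The 30th occurrence is 29 intervals after the first: 29 × 16 = 464 days after Mar 17, 1983.
Mar has 31 days — 14 days to the end of Mar leaves 450.
From end of Mar to end of 1983 is 275 days (175 left).
Jan has 31 days (144 left).
Feb has 29 days (115 left).
Mar has 31 days (84 left).
Apr has 30 days (54 left).
May has 31 days (23 left).
23 days into Jun → Jun 23, 1984.

Jun 23, 1984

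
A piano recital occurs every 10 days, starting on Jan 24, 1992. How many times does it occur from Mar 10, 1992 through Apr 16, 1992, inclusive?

Occurrences land 10·i days after Jan 24, 1992 for i = 0, 1, 2, …
Mar 10, 1992 is 46 days after the start; 46 ÷ 10 = 4 remainder 6; since the remainder is 6, round up to i = 5. First occurrence in the window: #6 on Mar 14, 1992 (5×10 = 50 days in).
Apr 16, 1992 is 83 days after the start; 83 ÷ 10 = 8 remainder 3. Last occurrence in the window: #9 on Apr 13, 1992.
Occurrences #6 through #9: 4 in total.

4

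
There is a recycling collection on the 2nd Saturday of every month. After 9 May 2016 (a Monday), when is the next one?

14 May 2016

May 2016 starts on a Sunday; its first Saturday is the 7th, so the 2nd Saturday is the 14th — 14 May 2016.
14 May 2016 is after 9 May 2016, so that is the next one.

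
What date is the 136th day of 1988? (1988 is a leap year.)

January has 31 days (136 − 31 = 105 remain).
February has 29 days (105 − 29 = 76 remain).
March has 31 days (76 − 31 = 45 remain).
April has 30 days (45 − 30 = 15 remain).
15 into May → May 15.

May 15, 1988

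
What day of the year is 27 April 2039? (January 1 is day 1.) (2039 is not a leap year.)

117

Days in months before April: 31 + 28 + 31 = 90.
Plus 27 days into April → day 117.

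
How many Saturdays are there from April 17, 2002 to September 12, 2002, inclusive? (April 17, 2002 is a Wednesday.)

April 17, 2002 is a Wednesday; the first Saturday on or after it is April 20, 2002 (3 days later).
From April 20, 2002 to September 12, 2002: 10 + 31 + 30 + 31 + 31 + 12 = 145 days (rest of April, May, June, July, August, September).
145 ÷ 7 = 20 full weeks with remainder 5, so 20 more Saturdays after the first → 21.

21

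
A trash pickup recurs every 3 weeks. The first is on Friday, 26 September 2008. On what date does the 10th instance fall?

The 10th occurrence is 9 intervals after the first: 9 × 21 = 189 days after 26 September 2008.
September has 30 days — 4 days to the end of September leaves 185.
October has 31 days (154 left).
November has 30 days (124 left).
December has 31 days (93 left).
January has 31 days (62 left).
February has 28 days (34 left).
March has 31 days (3 left).
3 days into April → 3 April 2009.

3 April 2009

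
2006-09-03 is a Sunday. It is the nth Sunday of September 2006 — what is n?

1st

Day 3 falls in week ⌈3/7⌉ of the month.
Days 1–7 hold the 1st Sunday, 8–14 the 2nd, 15–21 the 3rd, 22–28 the 4th, 29–31 the 5th.
3 is in the range for the 1st.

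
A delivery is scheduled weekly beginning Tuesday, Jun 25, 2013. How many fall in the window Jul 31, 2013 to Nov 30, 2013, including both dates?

17

Occurrences land 7·i days after Jun 25, 2013 for i = 0, 1, 2, …
Jul 31, 2013 is 36 days after the start; 36 ÷ 7 = 5 remainder 1; since the remainder is 1, round up to i = 6. First occurrence in the window: #7 on Aug 6, 2013 (6×7 = 42 days in).
Nov 30, 2013 is 158 days after the start; 158 ÷ 7 = 22 remainder 4. Last occurrence in the window: #23 on Nov 26, 2013.
Occurrences #7 through #23: 17 in total.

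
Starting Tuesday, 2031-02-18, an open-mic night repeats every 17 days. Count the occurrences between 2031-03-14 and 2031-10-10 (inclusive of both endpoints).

Occurrences land 17·i days after 2031-02-18 for i = 0, 1, 2, …
2031-03-14 is 24 days after the start; 24 ÷ 17 = 1 remainder 7; since the remainder is 7, round up to i = 2. First occurrence in the window: #3 on 2031-03-24 (2×17 = 34 days in).
2031-10-10 is 234 days after the start; 234 ÷ 17 = 13 remainder 13. Last occurrence in the window: #14 on 2031-09-27.
Occurrences #3 through #14: 12 in total.

12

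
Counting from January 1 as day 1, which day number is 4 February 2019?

Days in months before February: 31 = 31.
Plus 4 days into February → day 35.

35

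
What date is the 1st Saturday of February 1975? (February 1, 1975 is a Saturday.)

February 1975 begins on a Saturday, so the first Saturday is February 1.

February 1, 1975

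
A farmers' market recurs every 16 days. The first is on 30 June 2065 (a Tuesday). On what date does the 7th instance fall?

The 7th occurrence is 6 intervals after the first: 6 × 16 = 96 days after 30 June 2065.
June has 30 days — 0 days to the end of June leaves 96.
July has 31 days (65 left).
August has 31 days (34 left).
September has 30 days (4 left).
4 days into October → 4 October 2065.

4 October 2065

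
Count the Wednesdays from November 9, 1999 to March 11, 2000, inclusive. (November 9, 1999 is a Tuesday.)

November 9, 1999 is a Tuesday; the first Wednesday on or after it is November 10, 1999 (1 day later).
From November 10, 1999 to March 11, 2000: 20 + 31 + 31 + 29 + 11 = 122 days (rest of November, December, January, February, March).
122 ÷ 7 = 17 full weeks with remainder 3, so 17 more Wednesdays after the first → 18.

18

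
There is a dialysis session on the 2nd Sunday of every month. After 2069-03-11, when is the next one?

2069-04-14

March 2069 starts on a Friday; its first Sunday is the 3rd, so the 2nd Sunday is the 10th — 2069-03-10.
That is not after 2069-03-11, so look at April 2069.
April 2069 starts on a Monday; its first Sunday is the 7th, so the 2nd Sunday is the 14th — 2069-04-14.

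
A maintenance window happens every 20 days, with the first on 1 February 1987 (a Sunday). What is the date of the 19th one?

27 January 1988

The 19th occurrence is 18 intervals after the first: 18 × 20 = 360 days after 1 February 1987.
February has 28 days — 27 days to the end of February leaves 333.
March has 31 days (302 left).
April has 30 days (272 left).
May has 31 days (241 left).
June has 30 days (211 left).
July has 31 days (180 left).
August has 31 days (149 left).
September has 30 days (119 left).
October has 31 days (88 left).
November has 30 days (58 left).
December has 31 days (27 left).
27 days into January → 27 January 1988.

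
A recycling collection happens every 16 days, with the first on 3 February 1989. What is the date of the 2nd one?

The 2nd occurrence is 1 interval after the first: 1 × 16 = 16 days after 3 February 1989.
16 days later is 19 February 1989.

19 February 1989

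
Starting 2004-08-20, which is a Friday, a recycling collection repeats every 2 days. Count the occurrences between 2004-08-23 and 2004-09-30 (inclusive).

19

Occurrences land 2·i days after 2004-08-20 for i = 0, 1, 2, …
2004-08-23 is 3 days after the start; 3 ÷ 2 = 1 remainder 1; since the remainder is 1, round up to i = 2. First occurrence in the window: #3 on 2004-08-24 (2×2 = 4 days in).
2004-09-30 is 41 days after the start; 41 ÷ 2 = 20 remainder 1. Last occurrence in the window: #21 on 2004-09-29.
Occurrences #3 through #21: 19 in total.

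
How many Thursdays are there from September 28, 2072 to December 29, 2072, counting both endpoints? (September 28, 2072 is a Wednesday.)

14

September 28, 2072 is a Wednesday; the first Thursday on or after it is September 29, 2072 (1 day later).
From September 29, 2072 to December 29, 2072: 1 + 31 + 30 + 29 = 91 days (rest of September, October, November, December).
91 ÷ 7 = 13 full weeks with remainder 0, so 13 more Thursdays after the first → 14.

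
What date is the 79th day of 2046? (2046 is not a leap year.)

Jan has 31 days (79 − 31 = 48 remain).
Feb has 28 days (48 − 28 = 20 remain).
20 into Mar → Mar 20.

Mar 20, 2046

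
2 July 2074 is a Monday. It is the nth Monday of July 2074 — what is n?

Day 2 falls in week ⌈2/7⌉ of the month.
Days 1–7 hold the 1st Monday, 8–14 the 2nd, 15–21 the 3rd, 22–28 the 4th, 29–31 the 5th.
2 is in the range for the 1st.

1st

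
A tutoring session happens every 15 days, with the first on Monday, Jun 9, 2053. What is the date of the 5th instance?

The 5th occurrence is 4 intervals after the first: 4 × 15 = 60 days after Jun 9, 2053.
Jun has 30 days — 21 days to the end of Jun leaves 39.
Jul has 31 days (8 left).
8 days into Aug → Aug 8, 2053.

Aug 8, 2053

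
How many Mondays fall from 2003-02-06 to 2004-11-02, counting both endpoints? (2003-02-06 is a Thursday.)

2003-02-06 is a Thursday; the first Monday on or after it is 2003-02-10 (4 days later).
From 2003-02-10 to 2004-11-02: 324 + 307 = 631 days (rest of 2003, to 2004-11-02 in 2004).
631 ÷ 7 = 90 full weeks with remainder 1, so 90 more Mondays after the first → 91.

91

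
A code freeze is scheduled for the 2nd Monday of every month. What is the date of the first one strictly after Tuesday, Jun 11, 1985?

Jul 8, 1985

Jun 1985 starts on a Saturday; its first Monday is the 3rd, so the 2nd Monday is the 10th — Jun 10, 1985.
That is not after Jun 11, 1985, so look at Jul 1985.
Jul 1985 starts on a Monday; its first Monday is the 1st, so the 2nd Monday is the 8th — Jul 8, 1985.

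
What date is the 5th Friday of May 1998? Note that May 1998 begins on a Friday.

May 1998 begins on a Friday, so the first Friday is May 1.
The 5th Friday is 4 weeks later: 1 + 28 = 29.

May 29, 1998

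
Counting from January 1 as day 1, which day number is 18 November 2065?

Days in months before November: 31 + 28 + 31 + 30 + 31 + 30 + 31 + 31 + 30 + 31 = 304.
Plus 18 days into November → day 322.

322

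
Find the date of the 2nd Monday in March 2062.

The first Monday of March 2062 is March 6.
The 2nd Monday is 1 weeks later: 6 + 7 = 13.

13 March 2062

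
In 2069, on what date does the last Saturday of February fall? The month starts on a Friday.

February 2069 begins on a Friday, so the first Saturday is February 2 (1 day later).
February 2069 has 28 days. Adding weeks: 2, 9, 16, 23 — the last one ≤ 28 is the 23rd.

February 23, 2069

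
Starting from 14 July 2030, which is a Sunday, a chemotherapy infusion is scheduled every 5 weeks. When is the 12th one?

The 12th occurrence is 11 intervals after the first: 11 × 35 = 385 days after 14 July 2030.
July has 31 days — 17 days to the end of July leaves 368.
August has 31 days (337 left).
September has 30 days (307 left).
October has 31 days (276 left).
November has 30 days (246 left).
December has 31 days (215 left).
January has 31 days (184 left).
February has 28 days (156 left).
March has 31 days (125 left).
April has 30 days (95 left).
May has 31 days (64 left).
June has 30 days (34 left).
July has 31 days (3 left).
3 days into August → 3 August 2031.

3 August 2031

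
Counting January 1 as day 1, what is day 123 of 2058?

January has 31 days (123 − 31 = 92 remain).
February has 28 days (92 − 28 = 64 remain).
March has 31 days (64 − 31 = 33 remain).
April has 30 days (33 − 30 = 3 remain).
3 into May → May 3.

3 May 2058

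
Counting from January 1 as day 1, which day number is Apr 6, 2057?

96

Days in months before Apr: 31 + 28 + 31 = 90.
Plus 6 days into Apr → day 96.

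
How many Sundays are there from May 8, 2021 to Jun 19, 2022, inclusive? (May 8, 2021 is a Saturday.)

59

May 8, 2021 is a Saturday; the first Sunday on or after it is May 9, 2021 (1 day later).
From May 9, 2021 to Jun 19, 2022: 236 + 170 = 406 days (rest of 2021, to Jun 19, 2022 in 2022).
406 ÷ 7 = 58 full weeks with remainder 0, so 58 more Sundays after the first → 59.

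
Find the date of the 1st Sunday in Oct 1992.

Oct 4, 1992

The first Sunday of Oct 1992 is Oct 4.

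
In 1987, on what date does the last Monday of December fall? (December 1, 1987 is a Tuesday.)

December 28, 1987

December 1987 begins on a Tuesday, so the first Monday is December 7 (6 days later).
December 1987 has 31 days. Adding weeks: 7, 14, 21, 28 — the last one ≤ 31 is the 28th.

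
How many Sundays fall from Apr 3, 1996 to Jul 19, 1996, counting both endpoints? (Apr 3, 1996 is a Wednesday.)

15

Apr 3, 1996 is a Wednesday; the first Sunday on or after it is Apr 7, 1996 (4 days later).
From Apr 7, 1996 to Jul 19, 1996: 23 + 31 + 30 + 19 = 103 days (rest of Apr, May, Jun, Jul).
103 ÷ 7 = 14 full weeks with remainder 5, so 14 more Sundays after the first → 15.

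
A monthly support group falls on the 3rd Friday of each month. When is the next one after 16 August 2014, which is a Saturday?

August 2014 starts on a Friday; its first Friday is the 1st, so the 3rd Friday is the 15th — 15 August 2014.
That is not after 16 August 2014, so look at September 2014.
September 2014 starts on a Monday; its first Friday is the 5th, so the 3rd Friday is the 19th — 19 September 2014.

19 September 2014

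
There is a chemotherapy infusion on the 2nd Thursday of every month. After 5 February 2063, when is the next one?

February 2063 starts on a Thursday; its first Thursday is the 1st, so the 2nd Thursday is the 8th — 8 February 2063.
8 February 2063 is after 5 February 2063, so that is the next one.

8 February 2063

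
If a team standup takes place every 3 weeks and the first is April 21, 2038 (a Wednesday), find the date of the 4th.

June 23, 2038

The 4th occurrence is 3 intervals after the first: 3 × 21 = 63 days after April 21, 2038.
April has 30 days — 9 days to the end of April leaves 54.
May has 31 days (23 left).
23 days into June → June 23, 2038.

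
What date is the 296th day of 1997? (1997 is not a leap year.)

1997-10-23

January has 31 days (296 − 31 = 265 remain).
February has 28 days (265 − 28 = 237 remain).
March has 31 days (237 − 31 = 206 remain).
April has 30 days (206 − 30 = 176 remain).
May has 31 days (176 − 31 = 145 remain).
June has 30 days (145 − 30 = 115 remain).
July has 31 days (115 − 31 = 84 remain).
August has 31 days (84 − 31 = 53 remain).
September has 30 days (53 − 30 = 23 remain).
23 into October → October 23.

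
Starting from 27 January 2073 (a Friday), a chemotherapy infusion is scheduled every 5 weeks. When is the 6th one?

21 July 2073

The 6th occurrence is 5 intervals after the first: 5 × 35 = 175 days after 27 January 2073.
January has 31 days — 4 days to the end of January leaves 171.
February has 28 days (143 left).
March has 31 days (112 left).
April has 30 days (82 left).
May has 31 days (51 left).
June has 30 days (21 left).
21 days into July → 21 July 2073.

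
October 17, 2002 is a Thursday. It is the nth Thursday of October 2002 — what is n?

3rd

Day 17 falls in week ⌈17/7⌉ of the month.
Days 1–7 hold the 1st Thursday, 8–14 the 2nd, 15–21 the 3rd, 22–28 the 4th, 29–31 the 5th.
17 is in the range for the 3rd.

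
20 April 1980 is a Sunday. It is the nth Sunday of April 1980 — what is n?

3rd

Day 20 falls in week ⌈20/7⌉ of the month.
Days 1–7 hold the 1st Sunday, 8–14 the 2nd, 15–21 the 3rd, 22–28 the 4th, 29–31 the 5th.
20 is in the range for the 3rd.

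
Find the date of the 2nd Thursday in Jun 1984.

The first Thursday of Jun 1984 is Jun 7.
The 2nd Thursday is 1 weeks later: 7 + 7 = 14.

Jun 14, 1984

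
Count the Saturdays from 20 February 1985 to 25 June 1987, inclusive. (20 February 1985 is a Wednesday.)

122

20 February 1985 is a Wednesday; the first Saturday on or after it is 23 February 1985 (3 days later).
From 23 February 1985 to 25 June 1987: 311 + 365 + 176 = 852 days (rest of 1985, 1986, to 25 June 1987 in 1987).
852 ÷ 7 = 121 full weeks with remainder 5, so 121 more Saturdays after the first → 122.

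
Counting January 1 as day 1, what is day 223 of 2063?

Aug 11, 2063

Jan has 31 days (223 − 31 = 192 remain).
Feb has 28 days (192 − 28 = 164 remain).
Mar has 31 days (164 − 31 = 133 remain).
Apr has 30 days (133 − 30 = 103 remain).
May has 31 days (103 − 31 = 72 remain).
Jun has 30 days (72 − 30 = 42 remain).
Jul has 31 days (42 − 31 = 11 remain).
11 into Aug → Aug 11.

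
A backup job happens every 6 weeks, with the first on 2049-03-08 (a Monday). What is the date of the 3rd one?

The 3rd occurrence is 2 intervals after the first: 2 × 42 = 84 days after 2049-03-08.
March has 31 days — 23 days to the end of March leaves 61.
April has 30 days (31 left).
31 days into May → 2049-05-31.

2049-05-31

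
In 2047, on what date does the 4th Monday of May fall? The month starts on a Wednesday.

May 27, 2047

May 2047 begins on a Wednesday, so the first Monday is May 6 (5 days later).
The 4th Monday is 3 weeks later: 6 + 21 = 27.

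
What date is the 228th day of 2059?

January has 31 days (228 − 31 = 197 remain).
February has 28 days (197 − 28 = 169 remain).
March has 31 days (169 − 31 = 138 remain).
April has 30 days (138 − 30 = 108 remain).
May has 31 days (108 − 31 = 77 remain).
June has 30 days (77 − 30 = 47 remain).
July has 31 days (47 − 31 = 16 remain).
16 into August → August 16.

August 16, 2059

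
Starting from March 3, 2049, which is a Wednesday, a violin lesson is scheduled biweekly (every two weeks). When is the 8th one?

The 8th occurrence is 7 intervals after the first: 7 × 14 = 98 days after March 3, 2049.
March has 31 days — 28 days to the end of March leaves 70.
April has 30 days (40 left).
May has 31 days (9 left).
9 days into June → June 9, 2049.

June 9, 2049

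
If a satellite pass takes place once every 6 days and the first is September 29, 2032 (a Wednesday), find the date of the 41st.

The 41st occurrence is 40 intervals after the first: 40 × 6 = 240 days after September 29, 2032.
September has 30 days — 1 day to the end of September leaves 239.
October has 31 days (208 left).
November has 30 days (178 left).
December has 31 days (147 left).
January has 31 days (116 left).
February has 28 days (88 left).
March has 31 days (57 left).
April has 30 days (27 left).
27 days into May → May 27, 2033.

May 27, 2033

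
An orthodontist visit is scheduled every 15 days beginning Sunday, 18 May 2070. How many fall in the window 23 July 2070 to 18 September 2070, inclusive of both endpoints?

4

Occurrences land 15·i days after 18 May 2070 for i = 0, 1, 2, …
23 July 2070 is 66 days after the start; 66 ÷ 15 = 4 remainder 6; since the remainder is 6, round up to i = 5. First occurrence in the window: #6 on 1 August 2070 (5×15 = 75 days in).
18 September 2070 is 123 days after the start; 123 ÷ 15 = 8 remainder 3. Last occurrence in the window: #9 on 15 September 2070.
Occurrences #6 through #9: 4 in total.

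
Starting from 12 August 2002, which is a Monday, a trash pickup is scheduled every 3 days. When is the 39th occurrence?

The 39th occurrence is 38 intervals after the first: 38 × 3 = 114 days after 12 August 2002.
August has 31 days — 19 days to the end of August leaves 95.
September has 30 days (65 left).
October has 31 days (34 left).
November has 30 days (4 left).
4 days into December → 4 December 2002.

4 December 2002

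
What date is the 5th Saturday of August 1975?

The first Saturday of August 1975 is August 2.
The 5th Saturday is 4 weeks later: 2 + 28 = 30.

30 August 1975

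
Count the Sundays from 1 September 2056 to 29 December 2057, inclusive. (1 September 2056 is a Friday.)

69

1 September 2056 is a Friday; the first Sunday on or after it is 3 September 2056 (2 days later).
From 3 September 2056 to 29 December 2057: 119 + 363 = 482 days (rest of 2056, to 29 December 2057 in 2057).
482 ÷ 7 = 68 full weeks with remainder 6, so 68 more Sundays after the first → 69.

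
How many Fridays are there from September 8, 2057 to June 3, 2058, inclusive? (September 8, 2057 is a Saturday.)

September 8, 2057 is a Saturday; the first Friday on or after it is September 14, 2057 (6 days later).
From September 14, 2057 to June 3, 2058: 16 + 31 + 30 + 31 + 31 + 28 + 31 + 30 + 31 + 3 = 262 days (rest of September, October, November, December, January, February, March, April, May, June).
262 ÷ 7 = 37 full weeks with remainder 3, so 37 more Fridays after the first → 38.

38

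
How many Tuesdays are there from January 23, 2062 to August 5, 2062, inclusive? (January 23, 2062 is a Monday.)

January 23, 2062 is a Monday; the first Tuesday on or after it is January 24, 2062 (1 day later).
From January 24, 2062 to August 5, 2062: 7 + 28 + 31 + 30 + 31 + 30 + 31 + 5 = 193 days (rest of January, February, March, April, May, June, July, August).
193 ÷ 7 = 27 full weeks with remainder 4, so 27 more Tuesdays after the first → 28.

28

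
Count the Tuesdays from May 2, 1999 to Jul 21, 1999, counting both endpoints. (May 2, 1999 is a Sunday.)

May 2, 1999 is a Sunday; the first Tuesday on or after it is May 4, 1999 (2 days later).
From May 4, 1999 to Jul 21, 1999: 27 + 30 + 21 = 78 days (rest of May, Jun, Jul).
78 ÷ 7 = 11 full weeks with remainder 1, so 11 more Tuesdays after the first → 12.

12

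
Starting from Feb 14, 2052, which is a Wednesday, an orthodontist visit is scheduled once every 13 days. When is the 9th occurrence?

May 28, 2052

The 9th occurrence is 8 intervals after the first: 8 × 13 = 104 days after Feb 14, 2052.
Feb has 29 days — 15 days to the end of Feb leaves 89.
Mar has 31 days (58 left).
Apr has 30 days (28 left).
28 days into May → May 28, 2052.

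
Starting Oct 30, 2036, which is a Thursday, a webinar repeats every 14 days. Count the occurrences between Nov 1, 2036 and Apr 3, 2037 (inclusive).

Occurrences land 14·i days after Oct 30, 2036 for i = 0, 1, 2, …
Nov 1, 2036 is 2 days after the start; 2 ÷ 14 = 0 remainder 2; since the remainder is 2, round up to i = 1. First occurrence in the window: #2 on Nov 13, 2036 (1×14 = 14 days in).
Apr 3, 2037 is 155 days after the start; 155 ÷ 14 = 11 remainder 1. Last occurrence in the window: #12 on Apr 2, 2037.
Occurrences #2 through #12: 11 in total.

11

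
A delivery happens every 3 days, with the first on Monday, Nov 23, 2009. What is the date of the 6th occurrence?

Dec 8, 2009

The 6th occurrence is 5 intervals after the first: 5 × 3 = 15 days after Nov 23, 2009.
Nov has 30 days — 7 days to the end of Nov leaves 8.
8 days into Dec → Dec 8, 2009.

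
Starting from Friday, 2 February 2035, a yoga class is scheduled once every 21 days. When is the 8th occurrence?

The 8th occurrence is 7 intervals after the first: 7 × 21 = 147 days after 2 February 2035.
February has 28 days — 26 days to the end of February leaves 121.
March has 31 days (90 left).
April has 30 days (60 left).
May has 31 days (29 left).
29 days into June → 29 June 2035.

29 June 2035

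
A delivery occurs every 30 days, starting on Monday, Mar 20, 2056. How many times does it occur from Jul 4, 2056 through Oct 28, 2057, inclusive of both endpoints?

Occurrences land 30·i days after Mar 20, 2056 for i = 0, 1, 2, …
Jul 4, 2056 is 106 days after the start; 106 ÷ 30 = 3 remainder 16; since the remainder is 16, round up to i = 4. First occurrence in the window: #5 on Jul 18, 2056 (4×30 = 120 days in).
Oct 28, 2057 is 587 days after the start; 587 ÷ 30 = 19 remainder 17. Last occurrence in the window: #20 on Oct 11, 2057.
Occurrences #5 through #20: 16 in total.

16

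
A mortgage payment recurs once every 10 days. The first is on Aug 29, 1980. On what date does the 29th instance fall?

The 29th occurrence is 28 intervals after the first: 28 × 10 = 280 days after Aug 29, 1980.
Aug has 31 days — 2 days to the end of Aug leaves 278.
Sep has 30 days (248 left).
Oct has 31 days (217 left).
Nov has 30 days (187 left).
Dec has 31 days (156 left).
Jan has 31 days (125 left).
Feb has 28 days (97 left).
Mar has 31 days (66 left).
Apr has 30 days (36 left).
May has 31 days (5 left).
5 days into Jun → Jun 5, 1981.

Jun 5, 1981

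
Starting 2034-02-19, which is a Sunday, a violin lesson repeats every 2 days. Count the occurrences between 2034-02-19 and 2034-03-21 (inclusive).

16

Occurrences land 2·i days after 2034-02-19 for i = 0, 1, 2, …
The window opens on the start date, so the first occurrence inside is #1 on 2034-02-19.
2034-03-21 is 30 days after the start; 30 ÷ 2 = 15 remainder 0. Last occurrence in the window: #16 on 2034-03-21.
Occurrences #1 through #16: 16 in total.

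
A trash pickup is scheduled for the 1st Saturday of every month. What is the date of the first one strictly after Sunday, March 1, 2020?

March 7, 2020

March 2020 starts on a Sunday, so its 1st Saturday is March 7, 2020 (6 days in).
March 7, 2020 is after March 1, 2020, so that is the next one.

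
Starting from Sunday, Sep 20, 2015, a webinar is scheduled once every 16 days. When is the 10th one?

The 10th occurrence is 9 intervals after the first: 9 × 16 = 144 days after Sep 20, 2015.
Sep has 30 days — 10 days to the end of Sep leaves 134.
Oct has 31 days (103 left).
Nov has 30 days (73 left).
Dec has 31 days (42 left).
Jan has 31 days (11 left).
11 days into Feb → Feb 11, 2016.

Feb 11, 2016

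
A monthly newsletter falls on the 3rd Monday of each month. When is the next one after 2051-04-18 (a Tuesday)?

April 2051 starts on a Saturday; its first Monday is the 3rd, so the 3rd Monday is the 17th — 2051-04-17.
That is not after 2051-04-18, so look at May 2051.
May 2051 starts on a Monday; its first Monday is the 1st, so the 3rd Monday is the 15th — 2051-05-15.

2051-05-15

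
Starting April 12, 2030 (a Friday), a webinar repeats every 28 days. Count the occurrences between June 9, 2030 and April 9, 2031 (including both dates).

10

Occurrences land 28·i days after April 12, 2030 for i = 0, 1, 2, …
June 9, 2030 is 58 days after the start; 58 ÷ 28 = 2 remainder 2; since the remainder is 2, round up to i = 3. First occurrence in the window: #4 on July 5, 2030 (3×28 = 84 days in).
April 9, 2031 is 362 days after the start; 362 ÷ 28 = 12 remainder 26. Last occurrence in the window: #13 on March 14, 2031.
Occurrences #4 through #13: 10 in total.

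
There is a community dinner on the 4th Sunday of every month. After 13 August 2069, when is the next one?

August 2069 starts on a Thursday; its first Sunday is the 4th, so the 4th Sunday is the 25th — 25 August 2069.
25 August 2069 is after 13 August 2069, so that is the next one.

25 August 2069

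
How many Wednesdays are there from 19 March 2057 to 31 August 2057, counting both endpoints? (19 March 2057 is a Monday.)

19 March 2057 is a Monday; the first Wednesday on or after it is 21 March 2057 (2 days later).
From 21 March 2057 to 31 August 2057: 10 + 30 + 31 + 30 + 31 + 31 = 163 days (rest of March, April, May, June, July, August).
163 ÷ 7 = 23 full weeks with remainder 2, so 23 more Wednesdays after the first → 24.

24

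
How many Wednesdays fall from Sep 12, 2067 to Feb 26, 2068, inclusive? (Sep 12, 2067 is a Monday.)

Sep 12, 2067 is a Monday; the first Wednesday on or after it is Sep 14, 2067 (2 days later).
From Sep 14, 2067 to Feb 26, 2068: 16 + 31 + 30 + 31 + 31 + 26 = 165 days (rest of Sep, Oct, Nov, Dec, Jan, Feb).
165 ÷ 7 = 23 full weeks with remainder 4, so 23 more Wednesdays after the first → 24.

24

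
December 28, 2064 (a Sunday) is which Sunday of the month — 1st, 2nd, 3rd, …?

4th

Day 28 falls in week ⌈28/7⌉ of the month.
Days 1–7 hold the 1st Sunday, 8–14 the 2nd, 15–21 the 3rd, 22–28 the 4th, 29–31 the 5th.
28 is in the range for the 4th.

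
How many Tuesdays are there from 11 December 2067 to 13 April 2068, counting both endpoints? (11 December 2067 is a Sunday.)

11 December 2067 is a Sunday; the first Tuesday on or after it is 13 December 2067 (2 days later).
From 13 December 2067 to 13 April 2068: 18 + 31 + 29 + 31 + 13 = 122 days (rest of December, January, February, March, April).
122 ÷ 7 = 17 full weeks with remainder 3, so 17 more Tuesdays after the first → 18.

18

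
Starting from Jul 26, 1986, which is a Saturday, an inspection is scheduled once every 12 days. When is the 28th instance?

Jun 15, 1987

The 28th occurrence is 27 intervals after the first: 27 × 12 = 324 days after Jul 26, 1986.
Jul has 31 days — 5 days to the end of Jul leaves 319.
Aug has 31 days (288 left).
Sep has 30 days (258 left).
Oct has 31 days (227 left).
Nov has 30 days (197 left).
Dec has 31 days (166 left).
Jan has 31 days (135 left).
Feb has 28 days (107 left).
Mar has 31 days (76 left).
Apr has 30 days (46 left).
May has 31 days (15 left).
15 days into Jun → Jun 15, 1987.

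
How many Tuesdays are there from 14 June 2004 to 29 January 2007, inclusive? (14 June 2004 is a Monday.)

137

14 June 2004 is a Monday; the first Tuesday on or after it is 15 June 2004 (1 day later).
From 15 June 2004 to 29 January 2007: 199 + 365 + 365 + 29 = 958 days (rest of 2004, 2005, 2006, to 29 January 2007 in 2007).
958 ÷ 7 = 136 full weeks with remainder 6, so 136 more Tuesdays after the first → 137.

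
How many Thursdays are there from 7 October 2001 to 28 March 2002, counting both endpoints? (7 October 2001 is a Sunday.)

7 October 2001 is a Sunday; the first Thursday on or after it is 11 October 2001 (4 days later).
From 11 October 2001 to 28 March 2002: 20 + 30 + 31 + 31 + 28 + 28 = 168 days (rest of October, November, December, January, February, March).
168 ÷ 7 = 24 full weeks with remainder 0, so 24 more Thursdays after the first → 25.

25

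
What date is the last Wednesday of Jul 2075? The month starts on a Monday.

Jul 2075 begins on a Monday, so the first Wednesday is Jul 3 (2 days later).
Jul 2075 has 31 days. Adding weeks: 3, 10, 17, 24, 31 — the last one ≤ 31 is the 31st.

Jul 31, 2075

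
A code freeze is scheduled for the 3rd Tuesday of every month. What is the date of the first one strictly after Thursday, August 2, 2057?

August 2057 starts on a Wednesday; its first Tuesday is the 7th, so the 3rd Tuesday is the 21st — August 21, 2057.
August 21, 2057 is after August 2, 2057, so that is the next one.

August 21, 2057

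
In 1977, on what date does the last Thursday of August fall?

The first Thursday of August 1977 is August 4.
August 1977 has 31 days. Adding weeks: 4, 11, 18, 25 — the last one ≤ 31 is the 25th.

1977-08-25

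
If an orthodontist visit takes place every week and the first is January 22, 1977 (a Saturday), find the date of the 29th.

The 29th occurrence is 28 intervals after the first: 28 × 7 = 196 days after January 22, 1977.
January has 31 days — 9 days to the end of January leaves 187.
February has 28 days (159 left).
March has 31 days (128 left).
April has 30 days (98 left).
May has 31 days (67 left).
June has 30 days (37 left).
July has 31 days (6 left).
6 days into August → August 6, 1977.

August 6, 1977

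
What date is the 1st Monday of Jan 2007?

Jan 1, 2007

Jan 2007 begins on a Monday, so the first Monday is Jan 1.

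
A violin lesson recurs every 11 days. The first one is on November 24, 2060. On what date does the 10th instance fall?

March 3, 2061

The 10th occurrence is 9 intervals after the first: 9 × 11 = 99 days after November 24, 2060.
November has 30 days — 6 days to the end of November leaves 93.
December has 31 days (62 left).
January has 31 days (31 left).
February has 28 days (3 left).
3 days into March → March 3, 2061.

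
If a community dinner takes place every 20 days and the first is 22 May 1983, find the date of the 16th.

17 March 1984

The 16th occurrence is 15 intervals after the first: 15 × 20 = 300 days after 22 May 1983.
May has 31 days — 9 days to the end of May leaves 291.
June has 30 days (261 left).
July has 31 days (230 left).
August has 31 days (199 left).
September has 30 days (169 left).
October has 31 days (138 left).
November has 30 days (108 left).
December has 31 days (77 left).
January has 31 days (46 left).
February has 29 days (17 left).
17 days into March → 17 March 1984.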